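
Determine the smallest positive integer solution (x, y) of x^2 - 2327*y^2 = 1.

First expand sqrt(2327) as a continued fraction. With x_i = (sqrt(2327) + m_i)/d_i and (m_0, d_0) = (0, 1): a_0 = floor(sqrt(2327)) = 48, since 48^2 = 2304 <= 2327 < 2401 = 49^2.
Iterate m_{i+1} = d_i*a_i - m_i, d_{i+1} = (2327 - m_{i+1}^2)/d_i, a_{i+1} = floor((a_0 + m_{i+1})/d_{i+1}):
  m_1 = 1*48 - 0 = 48, d_1 = (2327 - 48^2)/1 = 23/1 = 23, a_1 = floor((48 + 48)/23) = 4.
  m_2 = 23*4 - 48 = 44, d_2 = (2327 - 44^2)/23 = 391/23 = 17, a_2 = floor((48 + 44)/17) = 5.
  m_3 = 17*5 - 44 = 41, d_3 = (2327 - 41^2)/17 = 646/17 = 38, a_3 = floor((48 + 41)/38) = 2.
  m_4 = 38*2 - 41 = 35, d_4 = (2327 - 35^2)/38 = 1102/38 = 29, a_4 = floor((48 + 35)/29) = 2.
  m_5 = 29*2 - 35 = 23, d_5 = (2327 - 23^2)/29 = 1798/29 = 62, a_5 = floor((48 + 23)/62) = 1.
  m_6 = 62*1 - 23 = 39, d_6 = (2327 - 39^2)/62 = 806/62 = 13, a_6 = floor((48 + 39)/13) = 6.
  m_7 = 13*6 - 39 = 39, d_7 = (2327 - 39^2)/13 = 806/13 = 62, a_7 = floor((48 + 39)/62) = 1.
  m_8 = 62*1 - 39 = 23, d_8 = (2327 - 23^2)/62 = 1798/62 = 29, a_8 = floor((48 + 23)/29) = 2.
  m_9 = 29*2 - 23 = 35, d_9 = (2327 - 35^2)/29 = 1102/29 = 38, a_9 = floor((48 + 35)/38) = 2.
  m_10 = 38*2 - 35 = 41, d_10 = (2327 - 41^2)/38 = 646/38 = 17, a_10 = floor((48 + 41)/17) = 5.
  m_11 = 17*5 - 41 = 44, d_11 = (2327 - 44^2)/17 = 391/17 = 23, a_11 = floor((48 + 44)/23) = 4.
  m_12 = 23*4 - 44 = 48, d_12 = (2327 - 48^2)/23 = 23/23 = 1, a_12 = floor((48 + 48)/1) = 96.
  m_13 = 1*96 - 48 = 48, d_13 = (2327 - 48^2)/1 = 23/1 = 23: (m_13, d_13) = (m_1, d_1) = (48, 23), so from here the quotients repeat a_1, ..., a_12; the period length is 12.
So sqrt(2327) = [48; (4, 5, 2, 2, 1, 6, 1, 2, 2, 5, 4, 96)] with period length k = 12.
k is even, so the fundamental solution of x^2 - 2327y^2 = 1 is (p_{k-1}, q_{k-1}) = (p_11, q_11); compute convergents through index 11.
Convergents (p_i = a_i*p_{i-1} + p_{i-2}, q_i = a_i*q_{i-1} + q_{i-2} with p_{-2}=0, p_{-1}=1, q_{-2}=1, q_{-1}=0):
  i=0: a_0=48, p_0 = 48*1 + 0 = 48, q_0 = 48*0 + 1 = 1.
  i=1: a_1=4, p_1 = 4*48 + 1 = 193, q_1 = 4*1 + 0 = 4.
  i=2: a_2=5, p_2 = 5*193 + 48 = 1013, q_2 = 5*4 + 1 = 21.
  i=3: a_3=2, p_3 = 2*1013 + 193 = 2219, q_3 = 2*21 + 4 = 46.
  i=4: a_4=2, p_4 = 2*2219 + 1013 = 5451, q_4 = 2*46 + 21 = 113.
  i=5: a_5=1, p_5 = 1*5451 + 2219 = 7670, q_5 = 1*113 + 46 = 159.
  i=6: a_6=6, p_6 = 6*7670 + 5451 = 51471, q_6 = 6*159 + 113 = 1067.
  i=7: a_7=1, p_7 = 1*51471 + 7670 = 59141, q_7 = 1*1067 + 159 = 1226.
  i=8: a_8=2, p_8 = 2*59141 + 51471 = 169753, q_8 = 2*1226 + 1067 = 3519.
  i=9: a_9=2, p_9 = 2*169753 + 59141 = 398647, q_9 = 2*3519 + 1226 = 8264.
  i=10: a_10=5, p_10 = 5*398647 + 169753 = 2162988, q_10 = 5*8264 + 3519 = 44839.
  i=11: a_11=4, p_11 = 4*2162988 + 398647 = 9050599, q_11 = 4*44839 + 8264 = 187620.
Check: 9050599^2 - 2327*187620^2 = 81913342258801 - 81913342258800 = 1, so (x, y) = (9050599, 187620) solves the equation, and by the theorem it is the least positive solution.

(x, y) = (9050599, 187620)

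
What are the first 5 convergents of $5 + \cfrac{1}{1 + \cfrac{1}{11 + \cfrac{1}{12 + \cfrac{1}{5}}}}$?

Using the convergent recurrence p_i = a_i*p_{i-1} + p_{i-2}, q_i = a_i*q_{i-1} + q_{i-2} with p_{-2}=0, p_{-1}=1, q_{-2}=1, q_{-1}=0:
  i=0: a_0=5, p_0 = 5*1 + 0 = 5, q_0 = 5*0 + 1 = 1.
  i=1: a_1=1, p_1 = 1*5 + 1 = 6, q_1 = 1*1 + 0 = 1.
  i=2: a_2=11, p_2 = 11*6 + 5 = 71, q_2 = 11*1 + 1 = 12.
  i=3: a_3=12, p_3 = 12*71 + 6 = 858, q_3 = 12*12 + 1 = 145.
  i=4: a_4=5, p_4 = 5*858 + 71 = 4361, q_4 = 5*145 + 12 = 737.

5/1, 6/1, 71/12, 858/145, 4361/737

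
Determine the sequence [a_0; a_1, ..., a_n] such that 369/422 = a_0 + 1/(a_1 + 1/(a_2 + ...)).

[0; 1, 6, 1, 25, 2]

Run the Euclidean algorithm on 369 and 422; the successive quotients are the partial quotients a_0, a_1, ... (each step inverts the fractional part left over by the previous one):
  369 = 0*422 + 369, so a_0 = 0.
  422 = 1*369 + 53, so a_1 = 1.
  369 = 6*53 + 51, so a_2 = 6.
  53 = 1*51 + 2, so a_3 = 1.
  51 = 25*2 + 1, so a_4 = 25.
  2 = 2*1 + 0, so a_5 = 2.
The remainder reaches 0 after 6 divisions, so the expansion has 6 partial quotients, read off in order.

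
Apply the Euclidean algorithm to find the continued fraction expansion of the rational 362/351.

Run the Euclidean algorithm on 362 and 351; the successive quotients are the partial quotients a_0, a_1, ... (each step inverts the fractional part left over by the previous one):
  362 = 1*351 + 11, so a_0 = 1.
  351 = 31*11 + 10, so a_1 = 31.
  11 = 1*10 + 1, so a_2 = 1.
  10 = 10*1 + 0, so a_3 = 10.
The remainder reaches 0 after 4 divisions, so the expansion has 4 partial quotients, read off in order.

[1; 31, 1, 10]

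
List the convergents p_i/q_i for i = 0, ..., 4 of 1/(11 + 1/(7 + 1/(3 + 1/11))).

0/1, 1/11, 7/78, 22/245, 249/2773

Using the convergent recurrence p_i = a_i*p_{i-1} + p_{i-2}, q_i = a_i*q_{i-1} + q_{i-2} with p_{-2}=0, p_{-1}=1, q_{-2}=1, q_{-1}=0:
  i=0: a_0=0, p_0 = 0*1 + 0 = 0, q_0 = 0*0 + 1 = 1.
  i=1: a_1=11, p_1 = 11*0 + 1 = 1, q_1 = 11*1 + 0 = 11.
  i=2: a_2=7, p_2 = 7*1 + 0 = 7, q_2 = 7*11 + 1 = 78.
  i=3: a_3=3, p_3 = 3*7 + 1 = 22, q_3 = 3*78 + 11 = 245.
  i=4: a_4=11, p_4 = 11*22 + 7 = 249, q_4 = 11*245 + 78 = 2773.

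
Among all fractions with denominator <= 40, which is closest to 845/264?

16/5

Expand x = 845/264 as a continued fraction with the Euclidean algorithm:
  845 = 3*264 + 53, so a_0 = 3.
  264 = 4*53 + 52, so a_1 = 4.
  53 = 1*52 + 1, so a_2 = 1.
  52 = 52*1 + 0, so a_3 = 52.
so x = [3; 4, 1, 52].
Convergents (p_i = a_i*p_{i-1} + p_{i-2}, q_i = a_i*q_{i-1} + q_{i-2} with p_{-2}=0, p_{-1}=1, q_{-2}=1, q_{-1}=0), until the denominator exceeds 40:
  i=0: a_0=3, p_0 = 3*1 + 0 = 3, q_0 = 3*0 + 1 = 1.
  i=1: a_1=4, p_1 = 4*3 + 1 = 13, q_1 = 4*1 + 0 = 4.
  i=2: a_2=1, p_2 = 1*13 + 3 = 16, q_2 = 1*4 + 1 = 5.
  i=3: a_3=52, p_3 = 52*16 + 13 = 845, q_3 = 52*5 + 4 = 264.
q_3 = 264 > 40, so the last convergent with denominator <= 40 is p_2/q_2 = 16/5.
The closest fraction with denominator <= 40 is either p_2/q_2 or the intermediate fraction (k*p_2 + p_1)/(k*q_2 + q_1) with the largest k >= 1 whose denominator stays <= 40; these approach x as k grows, and every other convergent or intermediate fraction in range is farther away.
Largest k: floor((40 - q_1)/q_2) = floor((40 - 4)/5) = 7.
That gives (7*16 + 13)/(7*5 + 4) = 125/39.
Compare the errors: |x - 16/5| = |845*5 - 16*264|/(264*5) = 1/1320, and |x - 125/39| = |845*39 - 125*264|/(264*39) = 45/10296.
Cross-multiplying, 1*10296 = 10296 < 59400 = 45*1320, so 1/1320 is smaller: the convergent 16/5 is closer to x than 125/39.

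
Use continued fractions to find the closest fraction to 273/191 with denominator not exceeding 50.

Expand x = 273/191 as a continued fraction with the Euclidean algorithm:
  273 = 1*191 + 82, so a_0 = 1.
  191 = 2*82 + 27, so a_1 = 2.
  82 = 3*27 + 1, so a_2 = 3.
  27 = 27*1 + 0, so a_3 = 27.
so x = [1; 2, 3, 27].
Convergents (p_i = a_i*p_{i-1} + p_{i-2}, q_i = a_i*q_{i-1} + q_{i-2} with p_{-2}=0, p_{-1}=1, q_{-2}=1, q_{-1}=0), until the denominator exceeds 50:
  i=0: a_0=1, p_0 = 1*1 + 0 = 1, q_0 = 1*0 + 1 = 1.
  i=1: a_1=2, p_1 = 2*1 + 1 = 3, q_1 = 2*1 + 0 = 2.
  i=2: a_2=3, p_2 = 3*3 + 1 = 10, q_2 = 3*2 + 1 = 7.
  i=3: a_3=27, p_3 = 27*10 + 3 = 273, q_3 = 27*7 + 2 = 191.
q_3 = 191 > 50, so the last convergent with denominator <= 50 is p_2/q_2 = 10/7.
The closest fraction with denominator <= 50 is either p_2/q_2 or the intermediate fraction (k*p_2 + p_1)/(k*q_2 + q_1) with the largest k >= 1 whose denominator stays <= 50; these approach x as k grows, and every other convergent or intermediate fraction in range is farther away.
Largest k: floor((50 - q_1)/q_2) = floor((50 - 2)/7) = 6.
That gives (6*10 + 3)/(6*7 + 2) = 63/44.
Compare the errors: |x - 10/7| = |273*7 - 10*191|/(191*7) = 1/1337, and |x - 63/44| = |273*44 - 63*191|/(191*44) = 21/8404.
Cross-multiplying, 1*8404 = 8404 < 28077 = 21*1337, so 1/1337 is smaller: the convergent 10/7 is closer to x than 63/44.

10/7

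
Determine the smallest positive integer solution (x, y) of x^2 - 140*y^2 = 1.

First expand sqrt(140) as a continued fraction. With x_i = (sqrt(140) + m_i)/d_i and (m_0, d_0) = (0, 1): a_0 = floor(sqrt(140)) = 11, since 11^2 = 121 <= 140 < 144 = 12^2.
Iterate m_{i+1} = d_i*a_i - m_i, d_{i+1} = (140 - m_{i+1}^2)/d_i, a_{i+1} = floor((a_0 + m_{i+1})/d_{i+1}):
  m_1 = 1*11 - 0 = 11, d_1 = (140 - 11^2)/1 = 19/1 = 19, a_1 = floor((11 + 11)/19) = 1.
  m_2 = 19*1 - 11 = 8, d_2 = (140 - 8^2)/19 = 76/19 = 4, a_2 = floor((11 + 8)/4) = 4.
  m_3 = 4*4 - 8 = 8, d_3 = (140 - 8^2)/4 = 76/4 = 19, a_3 = floor((11 + 8)/19) = 1.
  m_4 = 19*1 - 8 = 11, d_4 = (140 - 11^2)/19 = 19/19 = 1, a_4 = floor((11 + 11)/1) = 22.
  m_5 = 1*22 - 11 = 11, d_5 = (140 - 11^2)/1 = 19/1 = 19: (m_5, d_5) = (m_1, d_1) = (11, 19), so from here the quotients repeat a_1, ..., a_4; the period length is 4.
So sqrt(140) = [11; (1, 4, 1, 22)] with period length k = 4.
k is even, so the fundamental solution of x^2 - 140y^2 = 1 is (p_{k-1}, q_{k-1}) = (p_3, q_3); compute convergents through index 3.
Convergents (p_i = a_i*p_{i-1} + p_{i-2}, q_i = a_i*q_{i-1} + q_{i-2} with p_{-2}=0, p_{-1}=1, q_{-2}=1, q_{-1}=0):
  i=0: a_0=11, p_0 = 11*1 + 0 = 11, q_0 = 11*0 + 1 = 1.
  i=1: a_1=1, p_1 = 1*11 + 1 = 12, q_1 = 1*1 + 0 = 1.
  i=2: a_2=4, p_2 = 4*12 + 11 = 59, q_2 = 4*1 + 1 = 5.
  i=3: a_3=1, p_3 = 1*59 + 12 = 71, q_3 = 1*5 + 1 = 6.
Check: 71^2 - 140*6^2 = 5041 - 5040 = 1, so (x, y) = (71, 6) solves the equation, and by the theorem it is the least positive solution.

(x, y) = (71, 6)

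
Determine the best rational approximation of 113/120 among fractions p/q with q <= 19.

Expand x = 113/120 as a continued fraction with the Euclidean algorithm:
  113 = 0*120 + 113, so a_0 = 0.
  120 = 1*113 + 7, so a_1 = 1.
  113 = 16*7 + 1, so a_2 = 16.
  7 = 7*1 + 0, so a_3 = 7.
so x = [0; 1, 16, 7].
Convergents (p_i = a_i*p_{i-1} + p_{i-2}, q_i = a_i*q_{i-1} + q_{i-2} with p_{-2}=0, p_{-1}=1, q_{-2}=1, q_{-1}=0), until the denominator exceeds 19:
  i=0: a_0=0, p_0 = 0*1 + 0 = 0, q_0 = 0*0 + 1 = 1.
  i=1: a_1=1, p_1 = 1*0 + 1 = 1, q_1 = 1*1 + 0 = 1.
  i=2: a_2=16, p_2 = 16*1 + 0 = 16, q_2 = 16*1 + 1 = 17.
  i=3: a_3=7, p_3 = 7*16 + 1 = 113, q_3 = 7*17 + 1 = 120.
q_3 = 120 > 19, so the last convergent with denominator <= 19 is p_2/q_2 = 16/17.
The closest fraction with denominator <= 19 is either p_2/q_2 or the intermediate fraction (k*p_2 + p_1)/(k*q_2 + q_1) with the largest k >= 1 whose denominator stays <= 19; these approach x as k grows, and every other convergent or intermediate fraction in range is farther away.
Largest k: floor((19 - q_1)/q_2) = floor((19 - 1)/17) = 1.
That gives (1*16 + 1)/(1*17 + 1) = 17/18.
Compare the errors: |x - 16/17| = |113*17 - 16*120|/(120*17) = 1/2040, and |x - 17/18| = |113*18 - 17*120|/(120*18) = 6/2160.
Cross-multiplying, 1*2160 = 2160 < 12240 = 6*2040, so 1/2040 is smaller: the convergent 16/17 is closer to x than 17/18.

16/17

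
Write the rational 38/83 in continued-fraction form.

Run the Euclidean algorithm on 38 and 83; the successive quotients are the partial quotients a_0, a_1, ... (each step inverts the fractional part left over by the previous one):
  38 = 0*83 + 38, so a_0 = 0.
  83 = 2*38 + 7, so a_1 = 2.
  38 = 5*7 + 3, so a_2 = 5.
  7 = 2*3 + 1, so a_3 = 2.
  3 = 3*1 + 0, so a_4 = 3.
The remainder reaches 0 after 5 divisions, so the expansion has 5 partial quotients, read off in order.

[0; 2, 5, 2, 3]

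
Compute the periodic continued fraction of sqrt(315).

Write x_i = (sqrt(315) + m_i)/d_i with (m_0, d_0) = (0, 1). a_0 = floor(sqrt(315)) = 17, since 17^2 = 289 <= 315 < 324 = 18^2.
Iterate m_{i+1} = d_i*a_i - m_i, d_{i+1} = (315 - m_{i+1}^2)/d_i, a_{i+1} = floor((a_0 + m_{i+1})/d_{i+1}):
  m_1 = 1*17 - 0 = 17, d_1 = (315 - 17^2)/1 = 26/1 = 26, a_1 = floor((17 + 17)/26) = 1.
  m_2 = 26*1 - 17 = 9, d_2 = (315 - 9^2)/26 = 234/26 = 9, a_2 = floor((17 + 9)/9) = 2.
  m_3 = 9*2 - 9 = 9, d_3 = (315 - 9^2)/9 = 234/9 = 26, a_3 = floor((17 + 9)/26) = 1.
  m_4 = 26*1 - 9 = 17, d_4 = (315 - 17^2)/26 = 26/26 = 1, a_4 = floor((17 + 17)/1) = 34.
  m_5 = 1*34 - 17 = 17, d_5 = (315 - 17^2)/1 = 26/1 = 26: (m_5, d_5) = (m_1, d_1) = (17, 26), so from here the quotients repeat a_1, ..., a_4; the period length is 4.
Hence the expansion of sqrt(315) is a_0 = 17 followed by the repeating block 1, 2, 1, 34 (period 4).

[17; (1, 2, 1, 34)]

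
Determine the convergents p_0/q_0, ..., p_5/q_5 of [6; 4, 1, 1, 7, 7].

6/1, 25/4, 31/5, 56/9, 423/68, 3017/485

Using the convergent recurrence p_i = a_i*p_{i-1} + p_{i-2}, q_i = a_i*q_{i-1} + q_{i-2} with p_{-2}=0, p_{-1}=1, q_{-2}=1, q_{-1}=0:
  i=0: a_0=6, p_0 = 6*1 + 0 = 6, q_0 = 6*0 + 1 = 1.
  i=1: a_1=4, p_1 = 4*6 + 1 = 25, q_1 = 4*1 + 0 = 4.
  i=2: a_2=1, p_2 = 1*25 + 6 = 31, q_2 = 1*4 + 1 = 5.
  i=3: a_3=1, p_3 = 1*31 + 25 = 56, q_3 = 1*5 + 4 = 9.
  i=4: a_4=7, p_4 = 7*56 + 31 = 423, q_4 = 7*9 + 5 = 68.
  i=5: a_5=7, p_5 = 7*423 + 56 = 3017, q_5 = 7*68 + 9 = 485.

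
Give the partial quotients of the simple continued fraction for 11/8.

Run the Euclidean algorithm on 11 and 8; the successive quotients are the partial quotients a_0, a_1, ... (each step inverts the fractional part left over by the previous one):
  11 = 1*8 + 3, so a_0 = 1.
  8 = 2*3 + 2, so a_1 = 2.
  3 = 1*2 + 1, so a_2 = 1.
  2 = 2*1 + 0, so a_3 = 2.
The remainder reaches 0 after 4 divisions, so the expansion has 4 partial quotients, read off in order.

[1; 2, 1, 2]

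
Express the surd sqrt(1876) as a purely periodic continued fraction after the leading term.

[43; (3, 5, 12, 5, 3, 86)]

Write x_i = (sqrt(1876) + m_i)/d_i with (m_0, d_0) = (0, 1). a_0 = floor(sqrt(1876)) = 43, since 43^2 = 1849 <= 1876 < 1936 = 44^2.
Iterate m_{i+1} = d_i*a_i - m_i, d_{i+1} = (1876 - m_{i+1}^2)/d_i, a_{i+1} = floor((a_0 + m_{i+1})/d_{i+1}):
  m_1 = 1*43 - 0 = 43, d_1 = (1876 - 43^2)/1 = 27/1 = 27, a_1 = floor((43 + 43)/27) = 3.
  m_2 = 27*3 - 43 = 38, d_2 = (1876 - 38^2)/27 = 432/27 = 16, a_2 = floor((43 + 38)/16) = 5.
  m_3 = 16*5 - 38 = 42, d_3 = (1876 - 42^2)/16 = 112/16 = 7, a_3 = floor((43 + 42)/7) = 12.
  m_4 = 7*12 - 42 = 42, d_4 = (1876 - 42^2)/7 = 112/7 = 16, a_4 = floor((43 + 42)/16) = 5.
  m_5 = 16*5 - 42 = 38, d_5 = (1876 - 38^2)/16 = 432/16 = 27, a_5 = floor((43 + 38)/27) = 3.
  m_6 = 27*3 - 38 = 43, d_6 = (1876 - 43^2)/27 = 27/27 = 1, a_6 = floor((43 + 43)/1) = 86.
  m_7 = 1*86 - 43 = 43, d_7 = (1876 - 43^2)/1 = 27/1 = 27: (m_7, d_7) = (m_1, d_1) = (43, 27), so from here the quotients repeat a_1, ..., a_6; the period length is 6.
Hence the expansion of sqrt(1876) is a_0 = 43 followed by the repeating block 3, 5, 12, 5, 3, 86 (period 6).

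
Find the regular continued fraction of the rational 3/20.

Run the Euclidean algorithm on 3 and 20; the successive quotients are the partial quotients a_0, a_1, ... (each step inverts the fractional part left over by the previous one):
  3 = 0*20 + 3, so a_0 = 0.
  20 = 6*3 + 2, so a_1 = 6.
  3 = 1*2 + 1, so a_2 = 1.
  2 = 2*1 + 0, so a_3 = 2.
The remainder reaches 0 after 4 divisions, so the expansion has 4 partial quotients, read off in order.

[0; 6, 1, 2]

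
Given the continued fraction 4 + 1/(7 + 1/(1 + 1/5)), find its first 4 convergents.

Using the convergent recurrence p_i = a_i*p_{i-1} + p_{i-2}, q_i = a_i*q_{i-1} + q_{i-2} with p_{-2}=0, p_{-1}=1, q_{-2}=1, q_{-1}=0:
  i=0: a_0=4, p_0 = 4*1 + 0 = 4, q_0 = 4*0 + 1 = 1.
  i=1: a_1=7, p_1 = 7*4 + 1 = 29, q_1 = 7*1 + 0 = 7.
  i=2: a_2=1, p_2 = 1*29 + 4 = 33, q_2 = 1*7 + 1 = 8.
  i=3: a_3=5, p_3 = 5*33 + 29 = 194, q_3 = 5*8 + 7 = 47.

4/1, 29/7, 33/8, 194/47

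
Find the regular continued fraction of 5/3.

Run the Euclidean algorithm on 5 and 3; the successive quotients are the partial quotients a_0, a_1, ... (each step inverts the fractional part left over by the previous one):
  5 = 1*3 + 2, so a_0 = 1.
  3 = 1*2 + 1, so a_1 = 1.
  2 = 2*1 + 0, so a_2 = 2.
The remainder reaches 0 after 3 divisions, so the expansion has 3 partial quotients, read off in order.

[1; 1, 2]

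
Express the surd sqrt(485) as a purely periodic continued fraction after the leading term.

Write x_i = (sqrt(485) + m_i)/d_i with (m_0, d_0) = (0, 1). a_0 = floor(sqrt(485)) = 22, since 22^2 = 484 <= 485 < 529 = 23^2.
Iterate m_{i+1} = d_i*a_i - m_i, d_{i+1} = (485 - m_{i+1}^2)/d_i, a_{i+1} = floor((a_0 + m_{i+1})/d_{i+1}):
  m_1 = 1*22 - 0 = 22, d_1 = (485 - 22^2)/1 = 1/1 = 1, a_1 = floor((22 + 22)/1) = 44.
  m_2 = 1*44 - 22 = 22, d_2 = (485 - 22^2)/1 = 1/1 = 1: (m_2, d_2) = (m_1, d_1) = (22, 1), so from here the quotient a_1 repeats; the period length is 1.
Hence the expansion of sqrt(485) is a_0 = 22 followed by the repeating block 44 (period 1).

[22; (44)]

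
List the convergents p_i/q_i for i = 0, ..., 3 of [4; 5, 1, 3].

4/1, 21/5, 25/6, 96/23

Using the convergent recurrence p_i = a_i*p_{i-1} + p_{i-2}, q_i = a_i*q_{i-1} + q_{i-2} with p_{-2}=0, p_{-1}=1, q_{-2}=1, q_{-1}=0:
  i=0: a_0=4, p_0 = 4*1 + 0 = 4, q_0 = 4*0 + 1 = 1.
  i=1: a_1=5, p_1 = 5*4 + 1 = 21, q_1 = 5*1 + 0 = 5.
  i=2: a_2=1, p_2 = 1*21 + 4 = 25, q_2 = 1*5 + 1 = 6.
  i=3: a_3=3, p_3 = 3*25 + 21 = 96, q_3 = 3*6 + 5 = 23.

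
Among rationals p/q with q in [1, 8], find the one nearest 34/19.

9/5

Expand x = 34/19 as a continued fraction with the Euclidean algorithm:
  34 = 1*19 + 15, so a_0 = 1.
  19 = 1*15 + 4, so a_1 = 1.
  15 = 3*4 + 3, so a_2 = 3.
  4 = 1*3 + 1, so a_3 = 1.
  3 = 3*1 + 0, so a_4 = 3.
so x = [1; 1, 3, 1, 3].
Convergents (p_i = a_i*p_{i-1} + p_{i-2}, q_i = a_i*q_{i-1} + q_{i-2} with p_{-2}=0, p_{-1}=1, q_{-2}=1, q_{-1}=0), until the denominator exceeds 8:
  i=0: a_0=1, p_0 = 1*1 + 0 = 1, q_0 = 1*0 + 1 = 1.
  i=1: a_1=1, p_1 = 1*1 + 1 = 2, q_1 = 1*1 + 0 = 1.
  i=2: a_2=3, p_2 = 3*2 + 1 = 7, q_2 = 3*1 + 1 = 4.
  i=3: a_3=1, p_3 = 1*7 + 2 = 9, q_3 = 1*4 + 1 = 5.
  i=4: a_4=3, p_4 = 3*9 + 7 = 34, q_4 = 3*5 + 4 = 19.
q_4 = 19 > 8, so the last convergent with denominator <= 8 is p_3/q_3 = 9/5.
The closest fraction with denominator <= 8 is either p_3/q_3 or the intermediate fraction (k*p_3 + p_2)/(k*q_3 + q_2) with the largest k >= 1 whose denominator stays <= 8; these approach x as k grows, and every other convergent or intermediate fraction in range is farther away.
Largest k: floor((8 - q_2)/q_3) = floor((8 - 4)/5) = 0.
Since k = 0, no intermediate fraction beyond p_3/q_3 has denominator <= 8, so the convergent 9/5 is the closest (its error is |34*5 - 9*19|/(19*5) = 1/95).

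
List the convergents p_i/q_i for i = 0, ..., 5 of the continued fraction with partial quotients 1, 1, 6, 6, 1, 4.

1/1, 2/1, 13/7, 80/43, 93/50, 452/243

Using the convergent recurrence p_i = a_i*p_{i-1} + p_{i-2}, q_i = a_i*q_{i-1} + q_{i-2} with p_{-2}=0, p_{-1}=1, q_{-2}=1, q_{-1}=0:
  i=0: a_0=1, p_0 = 1*1 + 0 = 1, q_0 = 1*0 + 1 = 1.
  i=1: a_1=1, p_1 = 1*1 + 1 = 2, q_1 = 1*1 + 0 = 1.
  i=2: a_2=6, p_2 = 6*2 + 1 = 13, q_2 = 6*1 + 1 = 7.
  i=3: a_3=6, p_3 = 6*13 + 2 = 80, q_3 = 6*7 + 1 = 43.
  i=4: a_4=1, p_4 = 1*80 + 13 = 93, q_4 = 1*43 + 7 = 50.
  i=5: a_5=4, p_5 = 4*93 + 80 = 452, q_5 = 4*50 + 43 = 243.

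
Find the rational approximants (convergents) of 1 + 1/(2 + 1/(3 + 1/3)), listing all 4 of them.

1/1, 3/2, 10/7, 33/23

Using the convergent recurrence p_i = a_i*p_{i-1} + p_{i-2}, q_i = a_i*q_{i-1} + q_{i-2} with p_{-2}=0, p_{-1}=1, q_{-2}=1, q_{-1}=0:
  i=0: a_0=1, p_0 = 1*1 + 0 = 1, q_0 = 1*0 + 1 = 1.
  i=1: a_1=2, p_1 = 2*1 + 1 = 3, q_1 = 2*1 + 0 = 2.
  i=2: a_2=3, p_2 = 3*3 + 1 = 10, q_2 = 3*2 + 1 = 7.
  i=3: a_3=3, p_3 = 3*10 + 3 = 33, q_3 = 3*7 + 2 = 23.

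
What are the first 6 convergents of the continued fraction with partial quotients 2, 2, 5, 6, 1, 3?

2/1, 5/2, 27/11, 167/68, 194/79, 749/305

Using the convergent recurrence p_i = a_i*p_{i-1} + p_{i-2}, q_i = a_i*q_{i-1} + q_{i-2} with p_{-2}=0, p_{-1}=1, q_{-2}=1, q_{-1}=0:
  i=0: a_0=2, p_0 = 2*1 + 0 = 2, q_0 = 2*0 + 1 = 1.
  i=1: a_1=2, p_1 = 2*2 + 1 = 5, q_1 = 2*1 + 0 = 2.
  i=2: a_2=5, p_2 = 5*5 + 2 = 27, q_2 = 5*2 + 1 = 11.
  i=3: a_3=6, p_3 = 6*27 + 5 = 167, q_3 = 6*11 + 2 = 68.
  i=4: a_4=1, p_4 = 1*167 + 27 = 194, q_4 = 1*68 + 11 = 79.
  i=5: a_5=3, p_5 = 3*194 + 167 = 749, q_5 = 3*79 + 68 = 305.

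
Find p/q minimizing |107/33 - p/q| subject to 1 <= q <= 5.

Expand x = 107/33 as a continued fraction with the Euclidean algorithm:
  107 = 3*33 + 8, so a_0 = 3.
  33 = 4*8 + 1, so a_1 = 4.
  8 = 8*1 + 0, so a_2 = 8.
so x = [3; 4, 8].
Convergents (p_i = a_i*p_{i-1} + p_{i-2}, q_i = a_i*q_{i-1} + q_{i-2} with p_{-2}=0, p_{-1}=1, q_{-2}=1, q_{-1}=0), until the denominator exceeds 5:
  i=0: a_0=3, p_0 = 3*1 + 0 = 3, q_0 = 3*0 + 1 = 1.
  i=1: a_1=4, p_1 = 4*3 + 1 = 13, q_1 = 4*1 + 0 = 4.
  i=2: a_2=8, p_2 = 8*13 + 3 = 107, q_2 = 8*4 + 1 = 33.
q_2 = 33 > 5, so the last convergent with denominator <= 5 is p_1/q_1 = 13/4.
The closest fraction with denominator <= 5 is either p_1/q_1 or the intermediate fraction (k*p_1 + p_0)/(k*q_1 + q_0) with the largest k >= 1 whose denominator stays <= 5; these approach x as k grows, and every other convergent or intermediate fraction in range is farther away.
Largest k: floor((5 - q_0)/q_1) = floor((5 - 1)/4) = 1.
That gives (1*13 + 3)/(1*4 + 1) = 16/5.
Compare the errors: |x - 13/4| = |107*4 - 13*33|/(33*4) = 1/132, and |x - 16/5| = |107*5 - 16*33|/(33*5) = 7/165.
Cross-multiplying, 1*165 = 165 < 924 = 7*132, so 1/132 is smaller: the convergent 13/4 is closer to x than 16/5.

13/4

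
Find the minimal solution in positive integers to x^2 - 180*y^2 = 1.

(x, y) = (161, 12)

First expand sqrt(180) as a continued fraction. With x_i = (sqrt(180) + m_i)/d_i and (m_0, d_0) = (0, 1): a_0 = floor(sqrt(180)) = 13, since 13^2 = 169 <= 180 < 196 = 14^2.
Iterate m_{i+1} = d_i*a_i - m_i, d_{i+1} = (180 - m_{i+1}^2)/d_i, a_{i+1} = floor((a_0 + m_{i+1})/d_{i+1}):
  m_1 = 1*13 - 0 = 13, d_1 = (180 - 13^2)/1 = 11/1 = 11, a_1 = floor((13 + 13)/11) = 2.
  m_2 = 11*2 - 13 = 9, d_2 = (180 - 9^2)/11 = 99/11 = 9, a_2 = floor((13 + 9)/9) = 2.
  m_3 = 9*2 - 9 = 9, d_3 = (180 - 9^2)/9 = 99/9 = 11, a_3 = floor((13 + 9)/11) = 2.
  m_4 = 11*2 - 9 = 13, d_4 = (180 - 13^2)/11 = 11/11 = 1, a_4 = floor((13 + 13)/1) = 26.
  m_5 = 1*26 - 13 = 13, d_5 = (180 - 13^2)/1 = 11/1 = 11: (m_5, d_5) = (m_1, d_1) = (13, 11), so from here the quotients repeat a_1, ..., a_4; the period length is 4.
So sqrt(180) = [13; (2, 2, 2, 26)] with period length k = 4.
k is even, so the fundamental solution of x^2 - 180y^2 = 1 is (p_{k-1}, q_{k-1}) = (p_3, q_3); compute convergents through index 3.
Convergents (p_i = a_i*p_{i-1} + p_{i-2}, q_i = a_i*q_{i-1} + q_{i-2} with p_{-2}=0, p_{-1}=1, q_{-2}=1, q_{-1}=0):
  i=0: a_0=13, p_0 = 13*1 + 0 = 13, q_0 = 13*0 + 1 = 1.
  i=1: a_1=2, p_1 = 2*13 + 1 = 27, q_1 = 2*1 + 0 = 2.
  i=2: a_2=2, p_2 = 2*27 + 13 = 67, q_2 = 2*2 + 1 = 5.
  i=3: a_3=2, p_3 = 2*67 + 27 = 161, q_3 = 2*5 + 2 = 12.
Check: 161^2 - 180*12^2 = 25921 - 25920 = 1, so (x, y) = (161, 12) solves the equation, and by the theorem it is the least positive solution.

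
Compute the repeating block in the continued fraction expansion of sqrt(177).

[13; (3, 3, 2, 8, 2, 3, 3, 26)]

Write x_i = (sqrt(177) + m_i)/d_i with (m_0, d_0) = (0, 1). a_0 = floor(sqrt(177)) = 13, since 13^2 = 169 <= 177 < 196 = 14^2.
Iterate m_{i+1} = d_i*a_i - m_i, d_{i+1} = (177 - m_{i+1}^2)/d_i, a_{i+1} = floor((a_0 + m_{i+1})/d_{i+1}):
  m_1 = 1*13 - 0 = 13, d_1 = (177 - 13^2)/1 = 8/1 = 8, a_1 = floor((13 + 13)/8) = 3.
  m_2 = 8*3 - 13 = 11, d_2 = (177 - 11^2)/8 = 56/8 = 7, a_2 = floor((13 + 11)/7) = 3.
  m_3 = 7*3 - 11 = 10, d_3 = (177 - 10^2)/7 = 77/7 = 11, a_3 = floor((13 + 10)/11) = 2.
  m_4 = 11*2 - 10 = 12, d_4 = (177 - 12^2)/11 = 33/11 = 3, a_4 = floor((13 + 12)/3) = 8.
  m_5 = 3*8 - 12 = 12, d_5 = (177 - 12^2)/3 = 33/3 = 11, a_5 = floor((13 + 12)/11) = 2.
  m_6 = 11*2 - 12 = 10, d_6 = (177 - 10^2)/11 = 77/11 = 7, a_6 = floor((13 + 10)/7) = 3.
  m_7 = 7*3 - 10 = 11, d_7 = (177 - 11^2)/7 = 56/7 = 8, a_7 = floor((13 + 11)/8) = 3.
  m_8 = 8*3 - 11 = 13, d_8 = (177 - 13^2)/8 = 8/8 = 1, a_8 = floor((13 + 13)/1) = 26.
  m_9 = 1*26 - 13 = 13, d_9 = (177 - 13^2)/1 = 8/1 = 8: (m_9, d_9) = (m_1, d_1) = (13, 8), so from here the quotients repeat a_1, ..., a_8; the period length is 8.
Hence the expansion of sqrt(177) is a_0 = 13 followed by the repeating block 3, 3, 2, 8, 2, 3, 3, 26 (period 8).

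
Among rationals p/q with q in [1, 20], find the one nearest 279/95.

Expand x = 279/95 as a continued fraction with the Euclidean algorithm:
  279 = 2*95 + 89, so a_0 = 2.
  95 = 1*89 + 6, so a_1 = 1.
  89 = 14*6 + 5, so a_2 = 14.
  6 = 1*5 + 1, so a_3 = 1.
  5 = 5*1 + 0, so a_4 = 5.
so x = [2; 1, 14, 1, 5].
Convergents (p_i = a_i*p_{i-1} + p_{i-2}, q_i = a_i*q_{i-1} + q_{i-2} with p_{-2}=0, p_{-1}=1, q_{-2}=1, q_{-1}=0), until the denominator exceeds 20:
  i=0: a_0=2, p_0 = 2*1 + 0 = 2, q_0 = 2*0 + 1 = 1.
  i=1: a_1=1, p_1 = 1*2 + 1 = 3, q_1 = 1*1 + 0 = 1.
  i=2: a_2=14, p_2 = 14*3 + 2 = 44, q_2 = 14*1 + 1 = 15.
  i=3: a_3=1, p_3 = 1*44 + 3 = 47, q_3 = 1*15 + 1 = 16.
  i=4: a_4=5, p_4 = 5*47 + 44 = 279, q_4 = 5*16 + 15 = 95.
q_4 = 95 > 20, so the last convergent with denominator <= 20 is p_3/q_3 = 47/16.
The closest fraction with denominator <= 20 is either p_3/q_3 or the intermediate fraction (k*p_3 + p_2)/(k*q_3 + q_2) with the largest k >= 1 whose denominator stays <= 20; these approach x as k grows, and every other convergent or intermediate fraction in range is farther away.
Largest k: floor((20 - q_2)/q_3) = floor((20 - 15)/16) = 0.
Since k = 0, no intermediate fraction beyond p_3/q_3 has denominator <= 20, so the convergent 47/16 is the closest (its error is |279*16 - 47*95|/(95*16) = 1/1520).

47/16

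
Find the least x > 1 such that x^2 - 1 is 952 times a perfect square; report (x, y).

(x, y) = (11663, 378)

First expand sqrt(952) as a continued fraction. With x_i = (sqrt(952) + m_i)/d_i and (m_0, d_0) = (0, 1): a_0 = floor(sqrt(952)) = 30, since 30^2 = 900 <= 952 < 961 = 31^2.
Iterate m_{i+1} = d_i*a_i - m_i, d_{i+1} = (952 - m_{i+1}^2)/d_i, a_{i+1} = floor((a_0 + m_{i+1})/d_{i+1}):
  m_1 = 1*30 - 0 = 30, d_1 = (952 - 30^2)/1 = 52/1 = 52, a_1 = floor((30 + 30)/52) = 1.
  m_2 = 52*1 - 30 = 22, d_2 = (952 - 22^2)/52 = 468/52 = 9, a_2 = floor((30 + 22)/9) = 5.
  m_3 = 9*5 - 22 = 23, d_3 = (952 - 23^2)/9 = 423/9 = 47, a_3 = floor((30 + 23)/47) = 1.
  m_4 = 47*1 - 23 = 24, d_4 = (952 - 24^2)/47 = 376/47 = 8, a_4 = floor((30 + 24)/8) = 6.
  m_5 = 8*6 - 24 = 24, d_5 = (952 - 24^2)/8 = 376/8 = 47, a_5 = floor((30 + 24)/47) = 1.
  m_6 = 47*1 - 24 = 23, d_6 = (952 - 23^2)/47 = 423/47 = 9, a_6 = floor((30 + 23)/9) = 5.
  m_7 = 9*5 - 23 = 22, d_7 = (952 - 22^2)/9 = 468/9 = 52, a_7 = floor((30 + 22)/52) = 1.
  m_8 = 52*1 - 22 = 30, d_8 = (952 - 30^2)/52 = 52/52 = 1, a_8 = floor((30 + 30)/1) = 60.
  m_9 = 1*60 - 30 = 30, d_9 = (952 - 30^2)/1 = 52/1 = 52: (m_9, d_9) = (m_1, d_1) = (30, 52), so from here the quotients repeat a_1, ..., a_8; the period length is 8.
So sqrt(952) = [30; (1, 5, 1, 6, 1, 5, 1, 60)] with period length k = 8.
k is even, so the fundamental solution of x^2 - 952y^2 = 1 is (p_{k-1}, q_{k-1}) = (p_7, q_7); compute convergents through index 7.
Convergents (p_i = a_i*p_{i-1} + p_{i-2}, q_i = a_i*q_{i-1} + q_{i-2} with p_{-2}=0, p_{-1}=1, q_{-2}=1, q_{-1}=0):
  i=0: a_0=30, p_0 = 30*1 + 0 = 30, q_0 = 30*0 + 1 = 1.
  i=1: a_1=1, p_1 = 1*30 + 1 = 31, q_1 = 1*1 + 0 = 1.
  i=2: a_2=5, p_2 = 5*31 + 30 = 185, q_2 = 5*1 + 1 = 6.
  i=3: a_3=1, p_3 = 1*185 + 31 = 216, q_3 = 1*6 + 1 = 7.
  i=4: a_4=6, p_4 = 6*216 + 185 = 1481, q_4 = 6*7 + 6 = 48.
  i=5: a_5=1, p_5 = 1*1481 + 216 = 1697, q_5 = 1*48 + 7 = 55.
  i=6: a_6=5, p_6 = 5*1697 + 1481 = 9966, q_6 = 5*55 + 48 = 323.
  i=7: a_7=1, p_7 = 1*9966 + 1697 = 11663, q_7 = 1*323 + 55 = 378.
Check: 11663^2 - 952*378^2 = 136025569 - 136025568 = 1, so (x, y) = (11663, 378) solves the equation, and by the theorem it is the least positive solution.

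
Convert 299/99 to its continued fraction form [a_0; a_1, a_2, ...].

Run the Euclidean algorithm on 299 and 99; the successive quotients are the partial quotients a_0, a_1, ... (each step inverts the fractional part left over by the previous one):
  299 = 3*99 + 2, so a_0 = 3.
  99 = 49*2 + 1, so a_1 = 49.
  2 = 2*1 + 0, so a_2 = 2.
The remainder reaches 0 after 3 divisions, so the expansion has 3 partial quotients, read off in order.

[3; 49, 2]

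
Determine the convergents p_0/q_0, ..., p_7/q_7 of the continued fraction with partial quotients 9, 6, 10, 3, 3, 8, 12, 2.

Using the convergent recurrence p_i = a_i*p_{i-1} + p_{i-2}, q_i = a_i*q_{i-1} + q_{i-2} with p_{-2}=0, p_{-1}=1, q_{-2}=1, q_{-1}=0:
  i=0: a_0=9, p_0 = 9*1 + 0 = 9, q_0 = 9*0 + 1 = 1.
  i=1: a_1=6, p_1 = 6*9 + 1 = 55, q_1 = 6*1 + 0 = 6.
  i=2: a_2=10, p_2 = 10*55 + 9 = 559, q_2 = 10*6 + 1 = 61.
  i=3: a_3=3, p_3 = 3*559 + 55 = 1732, q_3 = 3*61 + 6 = 189.
  i=4: a_4=3, p_4 = 3*1732 + 559 = 5755, q_4 = 3*189 + 61 = 628.
  i=5: a_5=8, p_5 = 8*5755 + 1732 = 47772, q_5 = 8*628 + 189 = 5213.
  i=6: a_6=12, p_6 = 12*47772 + 5755 = 579019, q_6 = 12*5213 + 628 = 63184.
  i=7: a_7=2, p_7 = 2*579019 + 47772 = 1205810, q_7 = 2*63184 + 5213 = 131581.

9/1, 55/6, 559/61, 1732/189, 5755/628, 47772/5213, 579019/63184, 1205810/131581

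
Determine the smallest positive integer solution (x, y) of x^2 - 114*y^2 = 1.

(x, y) = (1025, 96)

First expand sqrt(114) as a continued fraction. With x_i = (sqrt(114) + m_i)/d_i and (m_0, d_0) = (0, 1): a_0 = floor(sqrt(114)) = 10, since 10^2 = 100 <= 114 < 121 = 11^2.
Iterate m_{i+1} = d_i*a_i - m_i, d_{i+1} = (114 - m_{i+1}^2)/d_i, a_{i+1} = floor((a_0 + m_{i+1})/d_{i+1}):
  m_1 = 1*10 - 0 = 10, d_1 = (114 - 10^2)/1 = 14/1 = 14, a_1 = floor((10 + 10)/14) = 1.
  m_2 = 14*1 - 10 = 4, d_2 = (114 - 4^2)/14 = 98/14 = 7, a_2 = floor((10 + 4)/7) = 2.
  m_3 = 7*2 - 4 = 10, d_3 = (114 - 10^2)/7 = 14/7 = 2, a_3 = floor((10 + 10)/2) = 10.
  m_4 = 2*10 - 10 = 10, d_4 = (114 - 10^2)/2 = 14/2 = 7, a_4 = floor((10 + 10)/7) = 2.
  m_5 = 7*2 - 10 = 4, d_5 = (114 - 4^2)/7 = 98/7 = 14, a_5 = floor((10 + 4)/14) = 1.
  m_6 = 14*1 - 4 = 10, d_6 = (114 - 10^2)/14 = 14/14 = 1, a_6 = floor((10 + 10)/1) = 20.
  m_7 = 1*20 - 10 = 10, d_7 = (114 - 10^2)/1 = 14/1 = 14: (m_7, d_7) = (m_1, d_1) = (10, 14), so from here the quotients repeat a_1, ..., a_6; the period length is 6.
So sqrt(114) = [10; (1, 2, 10, 2, 1, 20)] with period length k = 6.
k is even, so the fundamental solution of x^2 - 114y^2 = 1 is (p_{k-1}, q_{k-1}) = (p_5, q_5); compute convergents through index 5.
Convergents (p_i = a_i*p_{i-1} + p_{i-2}, q_i = a_i*q_{i-1} + q_{i-2} with p_{-2}=0, p_{-1}=1, q_{-2}=1, q_{-1}=0):
  i=0: a_0=10, p_0 = 10*1 + 0 = 10, q_0 = 10*0 + 1 = 1.
  i=1: a_1=1, p_1 = 1*10 + 1 = 11, q_1 = 1*1 + 0 = 1.
  i=2: a_2=2, p_2 = 2*11 + 10 = 32, q_2 = 2*1 + 1 = 3.
  i=3: a_3=10, p_3 = 10*32 + 11 = 331, q_3 = 10*3 + 1 = 31.
  i=4: a_4=2, p_4 = 2*331 + 32 = 694, q_4 = 2*31 + 3 = 65.
  i=5: a_5=1, p_5 = 1*694 + 331 = 1025, q_5 = 1*65 + 31 = 96.
Check: 1025^2 - 114*96^2 = 1050625 - 1050624 = 1, so (x, y) = (1025, 96) solves the equation, and by the theorem it is the least positive solution.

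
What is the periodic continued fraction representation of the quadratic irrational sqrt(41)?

Write x_i = (sqrt(41) + m_i)/d_i with (m_0, d_0) = (0, 1). a_0 = floor(sqrt(41)) = 6, since 6^2 = 36 <= 41 < 49 = 7^2.
Iterate m_{i+1} = d_i*a_i - m_i, d_{i+1} = (41 - m_{i+1}^2)/d_i, a_{i+1} = floor((a_0 + m_{i+1})/d_{i+1}):
  m_1 = 1*6 - 0 = 6, d_1 = (41 - 6^2)/1 = 5/1 = 5, a_1 = floor((6 + 6)/5) = 2.
  m_2 = 5*2 - 6 = 4, d_2 = (41 - 4^2)/5 = 25/5 = 5, a_2 = floor((6 + 4)/5) = 2.
  m_3 = 5*2 - 4 = 6, d_3 = (41 - 6^2)/5 = 5/5 = 1, a_3 = floor((6 + 6)/1) = 12.
  m_4 = 1*12 - 6 = 6, d_4 = (41 - 6^2)/1 = 5/1 = 5: (m_4, d_4) = (m_1, d_1) = (6, 5), so from here the quotients repeat a_1, ..., a_3; the period length is 3.
Hence the expansion of sqrt(41) is a_0 = 6 followed by the repeating block 2, 2, 12 (period 3).

[6; (2, 2, 12)]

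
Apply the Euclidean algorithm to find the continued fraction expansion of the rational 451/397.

Run the Euclidean algorithm on 451 and 397; the successive quotients are the partial quotients a_0, a_1, ... (each step inverts the fractional part left over by the previous one):
  451 = 1*397 + 54, so a_0 = 1.
  397 = 7*54 + 19, so a_1 = 7.
  54 = 2*19 + 16, so a_2 = 2.
  19 = 1*16 + 3, so a_3 = 1.
  16 = 5*3 + 1, so a_4 = 5.
  3 = 3*1 + 0, so a_5 = 3.
The remainder reaches 0 after 6 divisions, so the expansion has 6 partial quotients, read off in order.

[1; 7, 2, 1, 5, 3]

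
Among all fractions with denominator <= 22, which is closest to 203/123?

33/20

Expand x = 203/123 as a continued fraction with the Euclidean algorithm:
  203 = 1*123 + 80, so a_0 = 1.
  123 = 1*80 + 43, so a_1 = 1.
  80 = 1*43 + 37, so a_2 = 1.
  43 = 1*37 + 6, so a_3 = 1.
  37 = 6*6 + 1, so a_4 = 6.
  6 = 6*1 + 0, so a_5 = 6.
so x = [1; 1, 1, 1, 6, 6].
Convergents (p_i = a_i*p_{i-1} + p_{i-2}, q_i = a_i*q_{i-1} + q_{i-2} with p_{-2}=0, p_{-1}=1, q_{-2}=1, q_{-1}=0), until the denominator exceeds 22:
  i=0: a_0=1, p_0 = 1*1 + 0 = 1, q_0 = 1*0 + 1 = 1.
  i=1: a_1=1, p_1 = 1*1 + 1 = 2, q_1 = 1*1 + 0 = 1.
  i=2: a_2=1, p_2 = 1*2 + 1 = 3, q_2 = 1*1 + 1 = 2.
  i=3: a_3=1, p_3 = 1*3 + 2 = 5, q_3 = 1*2 + 1 = 3.
  i=4: a_4=6, p_4 = 6*5 + 3 = 33, q_4 = 6*3 + 2 = 20.
  i=5: a_5=6, p_5 = 6*33 + 5 = 203, q_5 = 6*20 + 3 = 123.
q_5 = 123 > 22, so the last convergent with denominator <= 22 is p_4/q_4 = 33/20.
The closest fraction with denominator <= 22 is either p_4/q_4 or the intermediate fraction (k*p_4 + p_3)/(k*q_4 + q_3) with the largest k >= 1 whose denominator stays <= 22; these approach x as k grows, and every other convergent or intermediate fraction in range is farther away.
Largest k: floor((22 - q_3)/q_4) = floor((22 - 3)/20) = 0.
Since k = 0, no intermediate fraction beyond p_4/q_4 has denominator <= 22, so the convergent 33/20 is the closest (its error is |203*20 - 33*123|/(123*20) = 1/2460).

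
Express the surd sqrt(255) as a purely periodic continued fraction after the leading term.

[15; (1, 30)]

Write x_i = (sqrt(255) + m_i)/d_i with (m_0, d_0) = (0, 1). a_0 = floor(sqrt(255)) = 15, since 15^2 = 225 <= 255 < 256 = 16^2.
Iterate m_{i+1} = d_i*a_i - m_i, d_{i+1} = (255 - m_{i+1}^2)/d_i, a_{i+1} = floor((a_0 + m_{i+1})/d_{i+1}):
  m_1 = 1*15 - 0 = 15, d_1 = (255 - 15^2)/1 = 30/1 = 30, a_1 = floor((15 + 15)/30) = 1.
  m_2 = 30*1 - 15 = 15, d_2 = (255 - 15^2)/30 = 30/30 = 1, a_2 = floor((15 + 15)/1) = 30.
  m_3 = 1*30 - 15 = 15, d_3 = (255 - 15^2)/1 = 30/1 = 30: (m_3, d_3) = (m_1, d_1) = (15, 30), so from here the quotients repeat a_1, a_2; the period length is 2.
Hence the expansion of sqrt(255) is a_0 = 15 followed by the repeating block 1, 30 (period 2).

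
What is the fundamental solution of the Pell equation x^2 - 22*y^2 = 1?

(x, y) = (197, 42)

First expand sqrt(22) as a continued fraction. With x_i = (sqrt(22) + m_i)/d_i and (m_0, d_0) = (0, 1): a_0 = floor(sqrt(22)) = 4, since 4^2 = 16 <= 22 < 25 = 5^2.
Iterate m_{i+1} = d_i*a_i - m_i, d_{i+1} = (22 - m_{i+1}^2)/d_i, a_{i+1} = floor((a_0 + m_{i+1})/d_{i+1}):
  m_1 = 1*4 - 0 = 4, d_1 = (22 - 4^2)/1 = 6/1 = 6, a_1 = floor((4 + 4)/6) = 1.
  m_2 = 6*1 - 4 = 2, d_2 = (22 - 2^2)/6 = 18/6 = 3, a_2 = floor((4 + 2)/3) = 2.
  m_3 = 3*2 - 2 = 4, d_3 = (22 - 4^2)/3 = 6/3 = 2, a_3 = floor((4 + 4)/2) = 4.
  m_4 = 2*4 - 4 = 4, d_4 = (22 - 4^2)/2 = 6/2 = 3, a_4 = floor((4 + 4)/3) = 2.
  m_5 = 3*2 - 4 = 2, d_5 = (22 - 2^2)/3 = 18/3 = 6, a_5 = floor((4 + 2)/6) = 1.
  m_6 = 6*1 - 2 = 4, d_6 = (22 - 4^2)/6 = 6/6 = 1, a_6 = floor((4 + 4)/1) = 8.
  m_7 = 1*8 - 4 = 4, d_7 = (22 - 4^2)/1 = 6/1 = 6: (m_7, d_7) = (m_1, d_1) = (4, 6), so from here the quotients repeat a_1, ..., a_6; the period length is 6.
So sqrt(22) = [4; (1, 2, 4, 2, 1, 8)] with period length k = 6.
k is even, so the fundamental solution of x^2 - 22y^2 = 1 is (p_{k-1}, q_{k-1}) = (p_5, q_5); compute convergents through index 5.
Convergents (p_i = a_i*p_{i-1} + p_{i-2}, q_i = a_i*q_{i-1} + q_{i-2} with p_{-2}=0, p_{-1}=1, q_{-2}=1, q_{-1}=0):
  i=0: a_0=4, p_0 = 4*1 + 0 = 4, q_0 = 4*0 + 1 = 1.
  i=1: a_1=1, p_1 = 1*4 + 1 = 5, q_1 = 1*1 + 0 = 1.
  i=2: a_2=2, p_2 = 2*5 + 4 = 14, q_2 = 2*1 + 1 = 3.
  i=3: a_3=4, p_3 = 4*14 + 5 = 61, q_3 = 4*3 + 1 = 13.
  i=4: a_4=2, p_4 = 2*61 + 14 = 136, q_4 = 2*13 + 3 = 29.
  i=5: a_5=1, p_5 = 1*136 + 61 = 197, q_5 = 1*29 + 13 = 42.
Check: 197^2 - 22*42^2 = 38809 - 38808 = 1, so (x, y) = (197, 42) solves the equation, and by the theorem it is the least positive solution.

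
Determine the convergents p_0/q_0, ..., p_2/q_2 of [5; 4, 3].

5/1, 21/4, 68/13

Using the convergent recurrence p_i = a_i*p_{i-1} + p_{i-2}, q_i = a_i*q_{i-1} + q_{i-2} with p_{-2}=0, p_{-1}=1, q_{-2}=1, q_{-1}=0:
  i=0: a_0=5, p_0 = 5*1 + 0 = 5, q_0 = 5*0 + 1 = 1.
  i=1: a_1=4, p_1 = 4*5 + 1 = 21, q_1 = 4*1 + 0 = 4.
  i=2: a_2=3, p_2 = 3*21 + 5 = 68, q_2 = 3*4 + 1 = 13.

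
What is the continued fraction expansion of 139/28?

Run the Euclidean algorithm on 139 and 28; the successive quotients are the partial quotients a_0, a_1, ... (each step inverts the fractional part left over by the previous one):
  139 = 4*28 + 27, so a_0 = 4.
  28 = 1*27 + 1, so a_1 = 1.
  27 = 27*1 + 0, so a_2 = 27.
The remainder reaches 0 after 3 divisions, so the expansion has 3 partial quotients, read off in order.

[4; 1, 27]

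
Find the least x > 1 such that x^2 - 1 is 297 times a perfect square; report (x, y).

First expand sqrt(297) as a continued fraction. With x_i = (sqrt(297) + m_i)/d_i and (m_0, d_0) = (0, 1): a_0 = floor(sqrt(297)) = 17, since 17^2 = 289 <= 297 < 324 = 18^2.
Iterate m_{i+1} = d_i*a_i - m_i, d_{i+1} = (297 - m_{i+1}^2)/d_i, a_{i+1} = floor((a_0 + m_{i+1})/d_{i+1}):
  m_1 = 1*17 - 0 = 17, d_1 = (297 - 17^2)/1 = 8/1 = 8, a_1 = floor((17 + 17)/8) = 4.
  m_2 = 8*4 - 17 = 15, d_2 = (297 - 15^2)/8 = 72/8 = 9, a_2 = floor((17 + 15)/9) = 3.
  m_3 = 9*3 - 15 = 12, d_3 = (297 - 12^2)/9 = 153/9 = 17, a_3 = floor((17 + 12)/17) = 1.
  m_4 = 17*1 - 12 = 5, d_4 = (297 - 5^2)/17 = 272/17 = 16, a_4 = floor((17 + 5)/16) = 1.
  m_5 = 16*1 - 5 = 11, d_5 = (297 - 11^2)/16 = 176/16 = 11, a_5 = floor((17 + 11)/11) = 2.
  m_6 = 11*2 - 11 = 11, d_6 = (297 - 11^2)/11 = 176/11 = 16, a_6 = floor((17 + 11)/16) = 1.
  m_7 = 16*1 - 11 = 5, d_7 = (297 - 5^2)/16 = 272/16 = 17, a_7 = floor((17 + 5)/17) = 1.
  m_8 = 17*1 - 5 = 12, d_8 = (297 - 12^2)/17 = 153/17 = 9, a_8 = floor((17 + 12)/9) = 3.
  m_9 = 9*3 - 12 = 15, d_9 = (297 - 15^2)/9 = 72/9 = 8, a_9 = floor((17 + 15)/8) = 4.
  m_10 = 8*4 - 15 = 17, d_10 = (297 - 17^2)/8 = 8/8 = 1, a_10 = floor((17 + 17)/1) = 34.
  m_11 = 1*34 - 17 = 17, d_11 = (297 - 17^2)/1 = 8/1 = 8: (m_11, d_11) = (m_1, d_1) = (17, 8), so from here the quotients repeat a_1, ..., a_10; the period length is 10.
So sqrt(297) = [17; (4, 3, 1, 1, 2, 1, 1, 3, 4, 34)] with period length k = 10.
k is even, so the fundamental solution of x^2 - 297y^2 = 1 is (p_{k-1}, q_{k-1}) = (p_9, q_9); compute convergents through index 9.
Convergents (p_i = a_i*p_{i-1} + p_{i-2}, q_i = a_i*q_{i-1} + q_{i-2} with p_{-2}=0, p_{-1}=1, q_{-2}=1, q_{-1}=0):
  i=0: a_0=17, p_0 = 17*1 + 0 = 17, q_0 = 17*0 + 1 = 1.
  i=1: a_1=4, p_1 = 4*17 + 1 = 69, q_1 = 4*1 + 0 = 4.
  i=2: a_2=3, p_2 = 3*69 + 17 = 224, q_2 = 3*4 + 1 = 13.
  i=3: a_3=1, p_3 = 1*224 + 69 = 293, q_3 = 1*13 + 4 = 17.
  i=4: a_4=1, p_4 = 1*293 + 224 = 517, q_4 = 1*17 + 13 = 30.
  i=5: a_5=2, p_5 = 2*517 + 293 = 1327, q_5 = 2*30 + 17 = 77.
  i=6: a_6=1, p_6 = 1*1327 + 517 = 1844, q_6 = 1*77 + 30 = 107.
  i=7: a_7=1, p_7 = 1*1844 + 1327 = 3171, q_7 = 1*107 + 77 = 184.
  i=8: a_8=3, p_8 = 3*3171 + 1844 = 11357, q_8 = 3*184 + 107 = 659.
  i=9: a_9=4, p_9 = 4*11357 + 3171 = 48599, q_9 = 4*659 + 184 = 2820.
Check: 48599^2 - 297*2820^2 = 2361862801 - 2361862800 = 1, so (x, y) = (48599, 2820) solves the equation, and by the theorem it is the least positive solution.

(x, y) = (48599, 2820)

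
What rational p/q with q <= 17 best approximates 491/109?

Expand x = 491/109 as a continued fraction with the Euclidean algorithm:
  491 = 4*109 + 55, so a_0 = 4.
  109 = 1*55 + 54, so a_1 = 1.
  55 = 1*54 + 1, so a_2 = 1.
  54 = 54*1 + 0, so a_3 = 54.
so x = [4; 1, 1, 54].
Convergents (p_i = a_i*p_{i-1} + p_{i-2}, q_i = a_i*q_{i-1} + q_{i-2} with p_{-2}=0, p_{-1}=1, q_{-2}=1, q_{-1}=0), until the denominator exceeds 17:
  i=0: a_0=4, p_0 = 4*1 + 0 = 4, q_0 = 4*0 + 1 = 1.
  i=1: a_1=1, p_1 = 1*4 + 1 = 5, q_1 = 1*1 + 0 = 1.
  i=2: a_2=1, p_2 = 1*5 + 4 = 9, q_2 = 1*1 + 1 = 2.
  i=3: a_3=54, p_3 = 54*9 + 5 = 491, q_3 = 54*2 + 1 = 109.
q_3 = 109 > 17, so the last convergent with denominator <= 17 is p_2/q_2 = 9/2.
The closest fraction with denominator <= 17 is either p_2/q_2 or the intermediate fraction (k*p_2 + p_1)/(k*q_2 + q_1) with the largest k >= 1 whose denominator stays <= 17; these approach x as k grows, and every other convergent or intermediate fraction in range is farther away.
Largest k: floor((17 - q_1)/q_2) = floor((17 - 1)/2) = 8.
That gives (8*9 + 5)/(8*2 + 1) = 77/17.
Compare the errors: |x - 9/2| = |491*2 - 9*109|/(109*2) = 1/218, and |x - 77/17| = |491*17 - 77*109|/(109*17) = 46/1853.
Cross-multiplying, 1*1853 = 1853 < 10028 = 46*218, so 1/218 is smaller: the convergent 9/2 is closer to x than 77/17.

9/2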